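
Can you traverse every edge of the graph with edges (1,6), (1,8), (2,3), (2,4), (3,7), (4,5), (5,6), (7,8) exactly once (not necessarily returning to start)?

Step 1: Find the degree of each vertex:
  deg(1) = 2
  deg(2) = 2
  deg(3) = 2
  deg(4) = 2
  deg(5) = 2
  deg(6) = 2
  deg(7) = 2
  deg(8) = 2

Step 2: Count vertices with odd degree:
  All vertices have even degree (0 odd-degree vertices)

Step 3: Apply Euler's theorem:
  - Eulerian circuit exists iff graph is connected and all vertices have even degree
  - Eulerian path exists iff graph is connected and has 0 or 2 odd-degree vertices

Graph is connected with 0 odd-degree vertices.
Both Eulerian circuit and Eulerian path exist.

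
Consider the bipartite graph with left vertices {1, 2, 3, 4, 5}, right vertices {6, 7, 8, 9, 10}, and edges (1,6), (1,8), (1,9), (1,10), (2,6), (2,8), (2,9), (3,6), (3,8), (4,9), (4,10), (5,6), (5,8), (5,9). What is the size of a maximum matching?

Step 1: List the neighbors of each left vertex:
  1: 6, 8, 9, 10
  2: 6, 8, 9
  3: 6, 8
  4: 9, 10
  5: 6, 8, 9

Step 2: Greedily match left vertices, then look for augmenting paths:
  Match 1 -- 10
  Match 2 -- 8
  Match 3 -- 6
  Match 4 -- 9
  No augmenting path remains.

Step 3: Verify this is maximum:
  Matching has size 4. The vertex set {6, 8, 9, 10} covers every edge and has size 4; any matching has at most one edge per cover vertex, so 4 is maximum (König's theorem).

Maximum matching: {(1,10), (2,8), (3,6), (4,9)}
Size: 4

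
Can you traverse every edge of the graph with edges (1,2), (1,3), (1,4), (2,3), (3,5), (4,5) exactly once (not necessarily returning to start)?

Step 1: Find the degree of each vertex:
  deg(1) = 3
  deg(2) = 2
  deg(3) = 3
  deg(4) = 2
  deg(5) = 2

Step 2: Count vertices with odd degree:
  Odd-degree vertices: 1, 3 (2 total)

Step 3: Apply Euler's theorem:
  - Eulerian circuit exists iff graph is connected and all vertices have even degree
  - Eulerian path exists iff graph is connected and has 0 or 2 odd-degree vertices

Graph is connected with exactly 2 odd-degree vertices (1, 3).
Eulerian path exists (starting and ending at the odd-degree vertices), but no Eulerian circuit.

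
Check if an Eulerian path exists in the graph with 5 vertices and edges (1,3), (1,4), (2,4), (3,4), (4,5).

Step 1: Find the degree of each vertex:
  deg(1) = 2
  deg(2) = 1
  deg(3) = 2
  deg(4) = 4
  deg(5) = 1

Step 2: Count vertices with odd degree:
  Odd-degree vertices: 2, 5 (2 total)

Step 3: Apply Euler's theorem:
  - Eulerian circuit exists iff graph is connected and all vertices have even degree
  - Eulerian path exists iff graph is connected and has 0 or 2 odd-degree vertices

Graph is connected with exactly 2 odd-degree vertices (2, 5).
Eulerian path exists (starting and ending at the odd-degree vertices), but no Eulerian circuit.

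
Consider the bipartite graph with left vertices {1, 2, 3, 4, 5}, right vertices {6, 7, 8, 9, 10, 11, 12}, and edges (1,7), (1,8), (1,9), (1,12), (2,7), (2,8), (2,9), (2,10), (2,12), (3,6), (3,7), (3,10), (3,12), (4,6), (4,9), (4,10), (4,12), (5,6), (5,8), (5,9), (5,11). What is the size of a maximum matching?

Step 1: List the neighbors of each left vertex:
  1: 7, 8, 9, 12
  2: 7, 8, 9, 10, 12
  3: 6, 7, 10, 12
  4: 6, 9, 10, 12
  5: 6, 8, 9, 11

Step 2: Greedily match left vertices, then look for augmenting paths:
  Match 1 -- 7
  Match 2 -- 8
  Match 3 -- 6
  Match 4 -- 9
  Match 5 -- 11
  No augmenting path remains.

Step 3: Verify this is maximum:
  Matching size 5 = min(|L|, |R|) = min(5, 7), which is an upper bound, so this matching is maximum.

Maximum matching: {(1,7), (2,8), (3,6), (4,9), (5,11)}
Size: 5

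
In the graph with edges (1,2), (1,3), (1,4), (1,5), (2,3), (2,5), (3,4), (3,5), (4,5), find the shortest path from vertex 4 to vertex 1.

Step 1: Build adjacency list:
  1: 2, 3, 4, 5
  2: 1, 3, 5
  3: 1, 2, 4, 5
  4: 1, 3, 5
  5: 1, 2, 3, 4

Step 2: BFS from vertex 4 to find shortest path to 1:
  vertex 1 reached at distance 1

Step 3: Shortest path: 4 -> 1
Path length: 1 edge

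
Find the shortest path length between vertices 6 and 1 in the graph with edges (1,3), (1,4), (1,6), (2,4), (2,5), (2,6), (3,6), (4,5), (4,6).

Step 1: Build adjacency list:
  1: 3, 4, 6
  2: 4, 5, 6
  3: 1, 6
  4: 1, 2, 5, 6
  5: 2, 4
  6: 1, 2, 3, 4

Step 2: BFS from vertex 6 to find shortest path to 1:
  vertex 1 reached at distance 1

Step 3: Shortest path: 6 -> 1
Path length: 1 edge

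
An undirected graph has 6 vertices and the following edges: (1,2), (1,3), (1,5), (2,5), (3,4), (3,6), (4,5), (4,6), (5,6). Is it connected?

Step 1: Build adjacency list from edges:
  1: 2, 3, 5
  2: 1, 5
  3: 1, 4, 6
  4: 3, 5, 6
  5: 1, 2, 4, 6
  6: 3, 4, 5

Step 2: Run BFS/DFS from vertex 1:
  Visited: {1, 2, 3, 5, 4, 6}
  Reached 6 of 6 vertices

Step 3: All 6 vertices reached from vertex 1, so the graph is connected.
Answer: Yes, the graph is connected.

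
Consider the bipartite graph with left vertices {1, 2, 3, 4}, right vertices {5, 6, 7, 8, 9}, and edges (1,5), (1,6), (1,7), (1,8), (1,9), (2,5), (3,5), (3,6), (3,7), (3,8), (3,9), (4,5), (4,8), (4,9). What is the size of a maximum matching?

Step 1: List the neighbors of each left vertex:
  1: 5, 6, 7, 8, 9
  2: 5
  3: 5, 6, 7, 8, 9
  4: 5, 8, 9

Step 2: Greedily match left vertices, then look for augmenting paths:
  Match 1 -- 7
  Match 2 -- 5
  Match 3 -- 6
  Match 4 -- 8
  No augmenting path remains.

Step 3: Verify this is maximum:
  Matching size 4 = min(|L|, |R|) = min(4, 5), which is an upper bound, so this matching is maximum.

Maximum matching: {(1,7), (2,5), (3,6), (4,8)}
Size: 4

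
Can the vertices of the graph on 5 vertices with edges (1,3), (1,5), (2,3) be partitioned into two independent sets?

Step 1: Attempt 2-coloring using BFS:
  Start at vertex 1, assign color 0
  Color vertex 3 with color 1 (neighbor of 1)
  Color vertex 5 with color 1 (neighbor of 1)
  Color vertex 2 with color 0 (neighbor of 3)
  Start new component at vertex 4, assign color 0

Step 2: 2-coloring succeeded. No conflicts found.
  Set A (color 0): {1, 2, 4}
  Set B (color 1): {3, 5}

The graph is bipartite with partition {1, 2, 4}, {3, 5}.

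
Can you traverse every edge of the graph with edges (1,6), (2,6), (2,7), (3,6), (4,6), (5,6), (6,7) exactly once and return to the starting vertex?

Step 1: Find the degree of each vertex:
  deg(1) = 1
  deg(2) = 2
  deg(3) = 1
  deg(4) = 1
  deg(5) = 1
  deg(6) = 6
  deg(7) = 2

Step 2: Count vertices with odd degree:
  Odd-degree vertices: 1, 3, 4, 5 (4 total)

Step 3: Apply Euler's theorem:
  - Eulerian circuit exists iff graph is connected and all vertices have even degree
  - Eulerian path exists iff graph is connected and has 0 or 2 odd-degree vertices

Graph has 4 odd-degree vertices (need 0 or 2).
Neither Eulerian path nor Eulerian circuit exists.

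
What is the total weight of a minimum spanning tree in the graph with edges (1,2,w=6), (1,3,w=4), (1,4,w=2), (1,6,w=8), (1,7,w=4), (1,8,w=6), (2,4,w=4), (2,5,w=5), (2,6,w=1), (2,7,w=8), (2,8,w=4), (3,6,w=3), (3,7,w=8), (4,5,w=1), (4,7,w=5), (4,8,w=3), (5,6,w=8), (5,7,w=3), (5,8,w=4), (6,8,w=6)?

Apply Kruskal's algorithm (sort edges by weight, add if no cycle):

Sorted edges by weight:
  (2,6) w=1
  (4,5) w=1
  (1,4) w=2
  (3,6) w=3
  (4,8) w=3
  (5,7) w=3
  (1,3) w=4
  (1,7) w=4
  (2,4) w=4
  (2,8) w=4
  (5,8) w=4
  (2,5) w=5
  (4,7) w=5
  (1,2) w=6
  (1,8) w=6
  (6,8) w=6
  (1,6) w=8
  (2,7) w=8
  (3,7) w=8
  (5,6) w=8

Add edge (2,6) w=1 -- no cycle. Running total: 1
Add edge (4,5) w=1 -- no cycle. Running total: 2
Add edge (1,4) w=2 -- no cycle. Running total: 4
Add edge (3,6) w=3 -- no cycle. Running total: 7
Add edge (4,8) w=3 -- no cycle. Running total: 10
Add edge (5,7) w=3 -- no cycle. Running total: 13
Add edge (1,3) w=4 -- no cycle. Running total: 17

MST edges: (2,6,w=1), (4,5,w=1), (1,4,w=2), (3,6,w=3), (4,8,w=3), (5,7,w=3), (1,3,w=4)
Total MST weight: 1 + 1 + 2 + 3 + 3 + 3 + 4 = 17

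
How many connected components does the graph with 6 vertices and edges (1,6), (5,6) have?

Step 1: Build adjacency list from edges:
  1: 6
  2: (none)
  3: (none)
  4: (none)
  5: 6
  6: 1, 5

Step 2: Run BFS/DFS from vertex 1:
  Visited: {1, 6, 5}
  Reached 3 of 6 vertices

Step 3: Only 3 of 6 vertices reached. Graph is disconnected.
Connected components: {1, 5, 6}, {2}, {3}, {4}
Number of connected components: 4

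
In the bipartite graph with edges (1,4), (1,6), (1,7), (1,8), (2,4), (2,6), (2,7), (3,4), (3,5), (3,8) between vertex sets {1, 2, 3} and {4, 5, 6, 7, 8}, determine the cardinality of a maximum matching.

Step 1: List the neighbors of each left vertex:
  1: 4, 6, 7, 8
  2: 4, 6, 7
  3: 4, 5, 8

Step 2: Greedily match left vertices, then look for augmenting paths:
  Match 1 -- 4
  Match 2 -- 6
  Match 3 -- 5
  No augmenting path remains.

Step 3: Verify this is maximum:
  Matching size 3 = min(|L|, |R|) = min(3, 5), which is an upper bound, so this matching is maximum.

Maximum matching: {(1,4), (2,6), (3,5)}
Size: 3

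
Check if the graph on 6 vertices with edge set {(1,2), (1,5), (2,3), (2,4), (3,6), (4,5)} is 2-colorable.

Step 1: Attempt 2-coloring using BFS:
  Start at vertex 1, assign color 0
  Color vertex 2 with color 1 (neighbor of 1)
  Color vertex 5 with color 1 (neighbor of 1)
  Color vertex 3 with color 0 (neighbor of 2)
  Color vertex 4 with color 0 (neighbor of 2)
  Color vertex 6 with color 1 (neighbor of 3)

Step 2: 2-coloring succeeded. No conflicts found.
  Set A (color 0): {1, 3, 4}
  Set B (color 1): {2, 5, 6}

The graph is bipartite with partition {1, 3, 4}, {2, 5, 6}.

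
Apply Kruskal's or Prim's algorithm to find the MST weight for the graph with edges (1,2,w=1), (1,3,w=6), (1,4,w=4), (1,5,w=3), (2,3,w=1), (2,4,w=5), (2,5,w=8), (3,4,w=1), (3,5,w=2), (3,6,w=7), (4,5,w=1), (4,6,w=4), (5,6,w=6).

Apply Kruskal's algorithm (sort edges by weight, add if no cycle):

Sorted edges by weight:
  (1,2) w=1
  (2,3) w=1
  (3,4) w=1
  (4,5) w=1
  (3,5) w=2
  (1,5) w=3
  (1,4) w=4
  (4,6) w=4
  (2,4) w=5
  (1,3) w=6
  (5,6) w=6
  (3,6) w=7
  (2,5) w=8

Add edge (1,2) w=1 -- no cycle. Running total: 1
Add edge (2,3) w=1 -- no cycle. Running total: 2
Add edge (3,4) w=1 -- no cycle. Running total: 3
Add edge (4,5) w=1 -- no cycle. Running total: 4
Skip edge (3,5) w=2 -- would create cycle
Skip edge (1,5) w=3 -- would create cycle
Skip edge (1,4) w=4 -- would create cycle
Add edge (4,6) w=4 -- no cycle. Running total: 8

MST edges: (1,2,w=1), (2,3,w=1), (3,4,w=1), (4,5,w=1), (4,6,w=4)
Total MST weight: 1 + 1 + 1 + 1 + 4 = 8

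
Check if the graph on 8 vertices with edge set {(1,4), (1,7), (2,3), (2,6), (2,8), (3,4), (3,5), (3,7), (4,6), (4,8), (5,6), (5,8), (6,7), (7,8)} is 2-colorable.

Step 1: Attempt 2-coloring using BFS:
  Start at vertex 1, assign color 0
  Color vertex 4 with color 1 (neighbor of 1)
  Color vertex 7 with color 1 (neighbor of 1)
  Color vertex 3 with color 0 (neighbor of 4)
  Color vertex 6 with color 0 (neighbor of 4)
  Color vertex 8 with color 0 (neighbor of 4)
  Color vertex 2 with color 1 (neighbor of 3)
  Color vertex 5 with color 1 (neighbor of 3)

Step 2: 2-coloring succeeded. No conflicts found.
  Set A (color 0): {1, 3, 6, 8}
  Set B (color 1): {2, 4, 5, 7}

The graph is bipartite with partition {1, 3, 6, 8}, {2, 4, 5, 7}.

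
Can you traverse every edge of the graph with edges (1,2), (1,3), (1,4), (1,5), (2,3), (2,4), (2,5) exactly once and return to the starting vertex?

Step 1: Find the degree of each vertex:
  deg(1) = 4
  deg(2) = 4
  deg(3) = 2
  deg(4) = 2
  deg(5) = 2

Step 2: Count vertices with odd degree:
  All vertices have even degree (0 odd-degree vertices)

Step 3: Apply Euler's theorem:
  - Eulerian circuit exists iff graph is connected and all vertices have even degree
  - Eulerian path exists iff graph is connected and has 0 or 2 odd-degree vertices

Graph is connected with 0 odd-degree vertices.
Both Eulerian circuit and Eulerian path exist.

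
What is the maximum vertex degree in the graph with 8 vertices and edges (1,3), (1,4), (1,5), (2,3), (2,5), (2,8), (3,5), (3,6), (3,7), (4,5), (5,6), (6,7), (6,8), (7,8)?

Step 1: Count edges incident to each vertex:
  deg(1) = 3 (neighbors: 3, 4, 5)
  deg(2) = 3 (neighbors: 3, 5, 8)
  deg(3) = 5 (neighbors: 1, 2, 5, 6, 7)
  deg(4) = 2 (neighbors: 1, 5)
  deg(5) = 5 (neighbors: 1, 2, 3, 4, 6)
  deg(6) = 4 (neighbors: 3, 5, 7, 8)
  deg(7) = 3 (neighbors: 3, 6, 8)
  deg(8) = 3 (neighbors: 2, 6, 7)

Step 2: Find maximum:
  max(3, 3, 5, 2, 5, 4, 3, 3) = 5 (vertex 3)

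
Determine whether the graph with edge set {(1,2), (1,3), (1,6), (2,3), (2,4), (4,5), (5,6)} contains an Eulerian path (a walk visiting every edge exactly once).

Step 1: Find the degree of each vertex:
  deg(1) = 3
  deg(2) = 3
  deg(3) = 2
  deg(4) = 2
  deg(5) = 2
  deg(6) = 2

Step 2: Count vertices with odd degree:
  Odd-degree vertices: 1, 2 (2 total)

Step 3: Apply Euler's theorem:
  - Eulerian circuit exists iff graph is connected and all vertices have even degree
  - Eulerian path exists iff graph is connected and has 0 or 2 odd-degree vertices

Graph is connected with exactly 2 odd-degree vertices (1, 2).
Eulerian path exists (starting and ending at the odd-degree vertices), but no Eulerian circuit.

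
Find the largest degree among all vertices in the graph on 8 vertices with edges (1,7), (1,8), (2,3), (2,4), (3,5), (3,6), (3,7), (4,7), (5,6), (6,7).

Step 1: Count edges incident to each vertex:
  deg(1) = 2 (neighbors: 7, 8)
  deg(2) = 2 (neighbors: 3, 4)
  deg(3) = 4 (neighbors: 2, 5, 6, 7)
  deg(4) = 2 (neighbors: 2, 7)
  deg(5) = 2 (neighbors: 3, 6)
  deg(6) = 3 (neighbors: 3, 5, 7)
  deg(7) = 4 (neighbors: 1, 3, 4, 6)
  deg(8) = 1 (neighbors: 1)

Step 2: Find maximum:
  max(2, 2, 4, 2, 2, 3, 4, 1) = 4 (vertex 3)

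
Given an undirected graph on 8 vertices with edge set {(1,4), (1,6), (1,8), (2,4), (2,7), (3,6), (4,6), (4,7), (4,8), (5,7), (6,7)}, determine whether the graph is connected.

Step 1: Build adjacency list from edges:
  1: 4, 6, 8
  2: 4, 7
  3: 6
  4: 1, 2, 6, 7, 8
  5: 7
  6: 1, 3, 4, 7
  7: 2, 4, 5, 6
  8: 1, 4

Step 2: Run BFS/DFS from vertex 1:
  Visited: {1, 4, 6, 8, 2, 7, 3, 5}
  Reached 8 of 8 vertices

Step 3: All 8 vertices reached from vertex 1, so the graph is connected.
Answer: Yes, the graph is connected.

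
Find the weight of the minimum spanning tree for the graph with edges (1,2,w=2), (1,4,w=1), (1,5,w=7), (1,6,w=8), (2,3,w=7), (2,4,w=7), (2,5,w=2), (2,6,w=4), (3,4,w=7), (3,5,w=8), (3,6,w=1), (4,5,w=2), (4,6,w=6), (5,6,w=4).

Apply Kruskal's algorithm (sort edges by weight, add if no cycle):

Sorted edges by weight:
  (1,4) w=1
  (3,6) w=1
  (1,2) w=2
  (2,5) w=2
  (4,5) w=2
  (2,6) w=4
  (5,6) w=4
  (4,6) w=6
  (1,5) w=7
  (2,3) w=7
  (2,4) w=7
  (3,4) w=7
  (1,6) w=8
  (3,5) w=8

Add edge (1,4) w=1 -- no cycle. Running total: 1
Add edge (3,6) w=1 -- no cycle. Running total: 2
Add edge (1,2) w=2 -- no cycle. Running total: 4
Add edge (2,5) w=2 -- no cycle. Running total: 6
Skip edge (4,5) w=2 -- would create cycle
Add edge (2,6) w=4 -- no cycle. Running total: 10

MST edges: (1,4,w=1), (3,6,w=1), (1,2,w=2), (2,5,w=2), (2,6,w=4)
Total MST weight: 1 + 1 + 2 + 2 + 4 = 10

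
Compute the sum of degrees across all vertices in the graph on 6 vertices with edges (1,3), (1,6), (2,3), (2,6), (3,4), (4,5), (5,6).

Step 1: Count edges incident to each vertex:
  deg(1) = 2 (neighbors: 3, 6)
  deg(2) = 2 (neighbors: 3, 6)
  deg(3) = 3 (neighbors: 1, 2, 4)
  deg(4) = 2 (neighbors: 3, 5)
  deg(5) = 2 (neighbors: 4, 6)
  deg(6) = 3 (neighbors: 1, 2, 5)

Step 2: Sum all degrees:
  2 + 2 + 3 + 2 + 2 + 3 = 14

Verification: sum of degrees = 2 * |E| = 2 * 7 = 14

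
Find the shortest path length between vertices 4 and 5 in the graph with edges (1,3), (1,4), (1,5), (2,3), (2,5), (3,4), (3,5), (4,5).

Step 1: Build adjacency list:
  1: 3, 4, 5
  2: 3, 5
  3: 1, 2, 4, 5
  4: 1, 3, 5
  5: 1, 2, 3, 4

Step 2: BFS from vertex 4 to find shortest path to 5:
  vertex 1 reached at distance 1
  vertex 3 reached at distance 1
  vertex 5 reached at distance 1

Step 3: Shortest path: 4 -> 5
Path length: 1 edge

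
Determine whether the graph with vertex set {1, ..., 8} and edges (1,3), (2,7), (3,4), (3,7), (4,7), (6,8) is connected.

Step 1: Build adjacency list from edges:
  1: 3
  2: 7
  3: 1, 4, 7
  4: 3, 7
  5: (none)
  6: 8
  7: 2, 3, 4
  8: 6

Step 2: Run BFS/DFS from vertex 1:
  Visited: {1, 3, 4, 7, 2}
  Reached 5 of 8 vertices

Step 3: Only 5 of 8 vertices reached. Graph is disconnected.
Connected components: {1, 2, 3, 4, 7}, {5}, {6, 8}
Answer: No, the graph is not connected (3 components).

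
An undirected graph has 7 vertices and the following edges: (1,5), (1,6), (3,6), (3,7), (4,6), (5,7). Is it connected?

Step 1: Build adjacency list from edges:
  1: 5, 6
  2: (none)
  3: 6, 7
  4: 6
  5: 1, 7
  6: 1, 3, 4
  7: 3, 5

Step 2: Run BFS/DFS from vertex 1:
  Visited: {1, 5, 6, 7, 3, 4}
  Reached 6 of 7 vertices

Step 3: Only 6 of 7 vertices reached. Graph is disconnected.
Connected components: {1, 3, 4, 5, 6, 7}, {2}
Answer: No, the graph is not connected (2 components).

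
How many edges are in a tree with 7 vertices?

A tree on n vertices always has exactly n - 1 edges.
For n = 7: edges = 7 - 1 = 6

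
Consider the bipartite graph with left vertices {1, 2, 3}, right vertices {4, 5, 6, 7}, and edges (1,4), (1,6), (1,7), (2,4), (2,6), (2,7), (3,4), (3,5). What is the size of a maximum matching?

Step 1: List the neighbors of each left vertex:
  1: 4, 6, 7
  2: 4, 6, 7
  3: 4, 5

Step 2: Greedily match left vertices, then look for augmenting paths:
  Match 1 -- 4
  Match 2 -- 6
  Match 3 -- 5
  No augmenting path remains.

Step 3: Verify this is maximum:
  Matching size 3 = min(|L|, |R|) = min(3, 4), which is an upper bound, so this matching is maximum.

Maximum matching: {(1,4), (2,6), (3,5)}
Size: 3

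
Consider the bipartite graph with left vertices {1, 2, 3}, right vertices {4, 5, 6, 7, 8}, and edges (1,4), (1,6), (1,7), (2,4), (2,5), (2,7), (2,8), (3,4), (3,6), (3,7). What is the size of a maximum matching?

Step 1: List the neighbors of each left vertex:
  1: 4, 6, 7
  2: 4, 5, 7, 8
  3: 4, 6, 7

Step 2: Greedily match left vertices, then look for augmenting paths:
  Match 1 -- 4
  Match 2 -- 5
  Match 3 -- 6
  No augmenting path remains.

Step 3: Verify this is maximum:
  Matching size 3 = min(|L|, |R|) = min(3, 5), which is an upper bound, so this matching is maximum.

Maximum matching: {(1,4), (2,5), (3,6)}
Size: 3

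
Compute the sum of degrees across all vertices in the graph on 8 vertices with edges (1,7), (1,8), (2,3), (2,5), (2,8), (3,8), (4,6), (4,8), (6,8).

Step 1: Count edges incident to each vertex:
  deg(1) = 2 (neighbors: 7, 8)
  deg(2) = 3 (neighbors: 3, 5, 8)
  deg(3) = 2 (neighbors: 2, 8)
  deg(4) = 2 (neighbors: 6, 8)
  deg(5) = 1 (neighbors: 2)
  deg(6) = 2 (neighbors: 4, 8)
  deg(7) = 1 (neighbors: 1)
  deg(8) = 5 (neighbors: 1, 2, 3, 4, 6)

Step 2: Sum all degrees:
  2 + 3 + 2 + 2 + 1 + 2 + 1 + 5 = 18

Verification: sum of degrees = 2 * |E| = 2 * 9 = 18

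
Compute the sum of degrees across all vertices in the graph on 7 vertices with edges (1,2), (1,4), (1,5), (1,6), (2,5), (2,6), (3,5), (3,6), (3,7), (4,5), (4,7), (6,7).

Step 1: Count edges incident to each vertex:
  deg(1) = 4 (neighbors: 2, 4, 5, 6)
  deg(2) = 3 (neighbors: 1, 5, 6)
  deg(3) = 3 (neighbors: 5, 6, 7)
  deg(4) = 3 (neighbors: 1, 5, 7)
  deg(5) = 4 (neighbors: 1, 2, 3, 4)
  deg(6) = 4 (neighbors: 1, 2, 3, 7)
  deg(7) = 3 (neighbors: 3, 4, 6)

Step 2: Sum all degrees:
  4 + 3 + 3 + 3 + 4 + 4 + 3 = 24

Verification: sum of degrees = 2 * |E| = 2 * 12 = 24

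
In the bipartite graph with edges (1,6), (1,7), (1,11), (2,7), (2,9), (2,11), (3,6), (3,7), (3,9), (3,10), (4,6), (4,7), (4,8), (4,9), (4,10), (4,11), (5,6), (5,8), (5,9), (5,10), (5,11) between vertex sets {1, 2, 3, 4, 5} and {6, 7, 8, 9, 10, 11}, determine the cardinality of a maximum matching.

Step 1: List the neighbors of each left vertex:
  1: 6, 7, 11
  2: 7, 9, 11
  3: 6, 7, 9, 10
  4: 6, 7, 8, 9, 10, 11
  5: 6, 8, 9, 10, 11

Step 2: Greedily match left vertices, then look for augmenting paths:
  Match 1 -- 6
  Match 2 -- 7
  Match 3 -- 9
  Match 4 -- 8
  Match 5 -- 10
  No augmenting path remains.

Step 3: Verify this is maximum:
  Matching size 5 = min(|L|, |R|) = min(5, 6), which is an upper bound, so this matching is maximum.

Maximum matching: {(1,6), (2,7), (3,9), (4,8), (5,10)}
Size: 5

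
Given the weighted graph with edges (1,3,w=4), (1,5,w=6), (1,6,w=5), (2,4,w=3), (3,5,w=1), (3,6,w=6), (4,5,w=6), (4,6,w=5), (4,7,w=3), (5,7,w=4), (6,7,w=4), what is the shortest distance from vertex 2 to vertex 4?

Step 1: Build adjacency list with weights:
  1: 3(w=4), 5(w=6), 6(w=5)
  2: 4(w=3)
  3: 1(w=4), 5(w=1), 6(w=6)
  4: 2(w=3), 5(w=6), 6(w=5), 7(w=3)
  5: 1(w=6), 3(w=1), 4(w=6), 7(w=4)
  6: 1(w=5), 3(w=6), 4(w=5), 7(w=4)
  7: 4(w=3), 5(w=4), 6(w=4)

Step 2: Apply Dijkstra's algorithm from vertex 2:
  Visit vertex 2 (distance=0)
    Update dist[4] = 3
  Visit vertex 4 (distance=3)
    Update dist[5] = 9
    Update dist[6] = 8
    Update dist[7] = 6

Step 3: Shortest path: 2 -> 4
Total weight: 3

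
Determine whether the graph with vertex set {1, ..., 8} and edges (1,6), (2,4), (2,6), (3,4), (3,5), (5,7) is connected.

Step 1: Build adjacency list from edges:
  1: 6
  2: 4, 6
  3: 4, 5
  4: 2, 3
  5: 3, 7
  6: 1, 2
  7: 5
  8: (none)

Step 2: Run BFS/DFS from vertex 1:
  Visited: {1, 6, 2, 4, 3, 5, 7}
  Reached 7 of 8 vertices

Step 3: Only 7 of 8 vertices reached. Graph is disconnected.
Connected components: {1, 2, 3, 4, 5, 6, 7}, {8}
Answer: No, the graph is not connected (2 components).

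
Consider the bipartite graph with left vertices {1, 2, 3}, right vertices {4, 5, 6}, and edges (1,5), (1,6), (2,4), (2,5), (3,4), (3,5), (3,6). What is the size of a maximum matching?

Step 1: List the neighbors of each left vertex:
  1: 5, 6
  2: 4, 5
  3: 4, 5, 6

Step 2: Greedily match left vertices, then look for augmenting paths:
  Match 1 -- 5
  Match 2 -- 4
  Match 3 -- 6
  No augmenting path remains.

Step 3: Verify this is maximum:
  Matching size 3 = min(|L|, |R|) = min(3, 3), which is an upper bound, so this matching is maximum.

Maximum matching: {(1,5), (2,4), (3,6)}
Size: 3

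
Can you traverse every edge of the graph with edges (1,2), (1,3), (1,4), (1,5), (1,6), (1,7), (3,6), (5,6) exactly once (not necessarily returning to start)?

Step 1: Find the degree of each vertex:
  deg(1) = 6
  deg(2) = 1
  deg(3) = 2
  deg(4) = 1
  deg(5) = 2
  deg(6) = 3
  deg(7) = 1

Step 2: Count vertices with odd degree:
  Odd-degree vertices: 2, 4, 6, 7 (4 total)

Step 3: Apply Euler's theorem:
  - Eulerian circuit exists iff graph is connected and all vertices have even degree
  - Eulerian path exists iff graph is connected and has 0 or 2 odd-degree vertices

Graph has 4 odd-degree vertices (need 0 or 2).
Neither Eulerian path nor Eulerian circuit exists.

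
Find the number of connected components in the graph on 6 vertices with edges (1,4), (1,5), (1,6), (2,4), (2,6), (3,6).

Step 1: Build adjacency list from edges:
  1: 4, 5, 6
  2: 4, 6
  3: 6
  4: 1, 2
  5: 1
  6: 1, 2, 3

Step 2: Run BFS/DFS from vertex 1:
  Visited: {1, 4, 5, 6, 2, 3}
  Reached 6 of 6 vertices

Step 3: All 6 vertices reached from vertex 1, so the graph is connected.
Number of connected components: 1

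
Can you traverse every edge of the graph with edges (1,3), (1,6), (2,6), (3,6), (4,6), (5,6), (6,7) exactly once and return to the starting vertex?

Step 1: Find the degree of each vertex:
  deg(1) = 2
  deg(2) = 1
  deg(3) = 2
  deg(4) = 1
  deg(5) = 1
  deg(6) = 6
  deg(7) = 1

Step 2: Count vertices with odd degree:
  Odd-degree vertices: 2, 4, 5, 7 (4 total)

Step 3: Apply Euler's theorem:
  - Eulerian circuit exists iff graph is connected and all vertices have even degree
  - Eulerian path exists iff graph is connected and has 0 or 2 odd-degree vertices

Graph has 4 odd-degree vertices (need 0 or 2).
Neither Eulerian path nor Eulerian circuit exists.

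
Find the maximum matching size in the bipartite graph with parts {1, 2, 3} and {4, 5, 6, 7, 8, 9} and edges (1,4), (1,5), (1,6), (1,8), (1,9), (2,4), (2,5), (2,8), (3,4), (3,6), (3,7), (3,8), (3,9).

Step 1: List the neighbors of each left vertex:
  1: 4, 5, 6, 8, 9
  2: 4, 5, 8
  3: 4, 6, 7, 8, 9

Step 2: Greedily match left vertices, then look for augmenting paths:
  Match 1 -- 4
  Match 2 -- 5
  Match 3 -- 6
  No augmenting path remains.

Step 3: Verify this is maximum:
  Matching size 3 = min(|L|, |R|) = min(3, 6), which is an upper bound, so this matching is maximum.

Maximum matching: {(1,4), (2,5), (3,6)}
Size: 3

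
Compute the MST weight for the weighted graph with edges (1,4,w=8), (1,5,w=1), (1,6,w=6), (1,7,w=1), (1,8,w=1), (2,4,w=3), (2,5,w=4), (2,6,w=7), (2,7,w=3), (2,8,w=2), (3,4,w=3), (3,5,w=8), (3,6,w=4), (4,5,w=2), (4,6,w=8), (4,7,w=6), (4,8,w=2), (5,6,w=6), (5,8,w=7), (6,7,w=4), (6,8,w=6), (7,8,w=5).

Apply Kruskal's algorithm (sort edges by weight, add if no cycle):

Sorted edges by weight:
  (1,5) w=1
  (1,7) w=1
  (1,8) w=1
  (2,8) w=2
  (4,5) w=2
  (4,8) w=2
  (2,7) w=3
  (2,4) w=3
  (3,4) w=3
  (2,5) w=4
  (3,6) w=4
  (6,7) w=4
  (7,8) w=5
  (1,6) w=6
  (4,7) w=6
  (5,6) w=6
  (6,8) w=6
  (2,6) w=7
  (5,8) w=7
  (1,4) w=8
  (3,5) w=8
  (4,6) w=8

Add edge (1,5) w=1 -- no cycle. Running total: 1
Add edge (1,7) w=1 -- no cycle. Running total: 2
Add edge (1,8) w=1 -- no cycle. Running total: 3
Add edge (2,8) w=2 -- no cycle. Running total: 5
Add edge (4,5) w=2 -- no cycle. Running total: 7
Skip edge (4,8) w=2 -- would create cycle
Skip edge (2,7) w=3 -- would create cycle
Skip edge (2,4) w=3 -- would create cycle
Add edge (3,4) w=3 -- no cycle. Running total: 10
Skip edge (2,5) w=4 -- would create cycle
Add edge (3,6) w=4 -- no cycle. Running total: 14

MST edges: (1,5,w=1), (1,7,w=1), (1,8,w=1), (2,8,w=2), (4,5,w=2), (3,4,w=3), (3,6,w=4)
Total MST weight: 1 + 1 + 1 + 2 + 2 + 3 + 4 = 14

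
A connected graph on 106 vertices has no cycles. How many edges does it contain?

A tree on n vertices always has exactly n - 1 edges.
For n = 106: edges = 106 - 1 = 105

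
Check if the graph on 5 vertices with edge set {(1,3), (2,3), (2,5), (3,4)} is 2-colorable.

Step 1: Attempt 2-coloring using BFS:
  Start at vertex 1, assign color 0
  Color vertex 3 with color 1 (neighbor of 1)
  Color vertex 2 with color 0 (neighbor of 3)
  Color vertex 4 with color 0 (neighbor of 3)
  Color vertex 5 with color 1 (neighbor of 2)

Step 2: 2-coloring succeeded. No conflicts found.
  Set A (color 0): {1, 2, 4}
  Set B (color 1): {3, 5}

The graph is bipartite with partition {1, 2, 4}, {3, 5}.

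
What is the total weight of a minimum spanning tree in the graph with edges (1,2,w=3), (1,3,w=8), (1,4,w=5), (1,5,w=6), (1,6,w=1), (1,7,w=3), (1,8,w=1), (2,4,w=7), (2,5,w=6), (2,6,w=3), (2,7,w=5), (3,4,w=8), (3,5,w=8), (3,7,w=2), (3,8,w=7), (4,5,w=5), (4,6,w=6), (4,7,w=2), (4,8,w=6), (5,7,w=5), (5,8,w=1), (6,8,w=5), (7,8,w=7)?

Apply Kruskal's algorithm (sort edges by weight, add if no cycle):

Sorted edges by weight:
  (1,6) w=1
  (1,8) w=1
  (5,8) w=1
  (3,7) w=2
  (4,7) w=2
  (1,7) w=3
  (1,2) w=3
  (2,6) w=3
  (1,4) w=5
  (2,7) w=5
  (4,5) w=5
  (5,7) w=5
  (6,8) w=5
  (1,5) w=6
  (2,5) w=6
  (4,6) w=6
  (4,8) w=6
  (2,4) w=7
  (3,8) w=7
  (7,8) w=7
  (1,3) w=8
  (3,4) w=8
  (3,5) w=8

Add edge (1,6) w=1 -- no cycle. Running total: 1
Add edge (1,8) w=1 -- no cycle. Running total: 2
Add edge (5,8) w=1 -- no cycle. Running total: 3
Add edge (3,7) w=2 -- no cycle. Running total: 5
Add edge (4,7) w=2 -- no cycle. Running total: 7
Add edge (1,7) w=3 -- no cycle. Running total: 10
Add edge (1,2) w=3 -- no cycle. Running total: 13

MST edges: (1,6,w=1), (1,8,w=1), (5,8,w=1), (3,7,w=2), (4,7,w=2), (1,7,w=3), (1,2,w=3)
Total MST weight: 1 + 1 + 1 + 2 + 2 + 3 + 3 = 13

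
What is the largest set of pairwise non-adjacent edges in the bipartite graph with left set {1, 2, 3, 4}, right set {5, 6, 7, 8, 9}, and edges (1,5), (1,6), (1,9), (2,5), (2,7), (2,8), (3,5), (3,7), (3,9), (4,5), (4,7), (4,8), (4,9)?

Step 1: List the neighbors of each left vertex:
  1: 5, 6, 9
  2: 5, 7, 8
  3: 5, 7, 9
  4: 5, 7, 8, 9

Step 2: Greedily match left vertices, then look for augmenting paths:
  Match 1 -- 5
  Match 2 -- 7
  Match 3 -- 9
  Match 4 -- 8
  No augmenting path remains.

Step 3: Verify this is maximum:
  Matching size 4 = min(|L|, |R|) = min(4, 5), which is an upper bound, so this matching is maximum.

Maximum matching: {(1,5), (2,7), (3,9), (4,8)}
Size: 4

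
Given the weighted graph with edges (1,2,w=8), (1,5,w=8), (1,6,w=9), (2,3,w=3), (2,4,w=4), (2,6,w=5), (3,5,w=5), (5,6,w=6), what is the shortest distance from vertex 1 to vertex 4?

Step 1: Build adjacency list with weights:
  1: 2(w=8), 5(w=8), 6(w=9)
  2: 1(w=8), 3(w=3), 4(w=4), 6(w=5)
  3: 2(w=3), 5(w=5)
  4: 2(w=4)
  5: 1(w=8), 3(w=5), 6(w=6)
  6: 1(w=9), 2(w=5), 5(w=6)

Step 2: Apply Dijkstra's algorithm from vertex 1:
  Visit vertex 1 (distance=0)
    Update dist[2] = 8
    Update dist[5] = 8
    Update dist[6] = 9
  Visit vertex 2 (distance=8)
    Update dist[3] = 11
    Update dist[4] = 12
  Visit vertex 5 (distance=8)
  Visit vertex 6 (distance=9)
  Visit vertex 3 (distance=11)
  Visit vertex 4 (distance=12)

Step 3: Shortest path: 1 -> 2 -> 4
Total weight: 8 + 4 = 12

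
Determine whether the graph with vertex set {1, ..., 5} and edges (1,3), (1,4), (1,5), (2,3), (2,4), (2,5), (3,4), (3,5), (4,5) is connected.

Step 1: Build adjacency list from edges:
  1: 3, 4, 5
  2: 3, 4, 5
  3: 1, 2, 4, 5
  4: 1, 2, 3, 5
  5: 1, 2, 3, 4

Step 2: Run BFS/DFS from vertex 1:
  Visited: {1, 3, 4, 5, 2}
  Reached 5 of 5 vertices

Step 3: All 5 vertices reached from vertex 1, so the graph is connected.
Answer: Yes, the graph is connected.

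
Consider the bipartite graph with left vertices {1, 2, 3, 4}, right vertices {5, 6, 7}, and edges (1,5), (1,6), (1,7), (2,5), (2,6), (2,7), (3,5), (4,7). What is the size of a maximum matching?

Step 1: List the neighbors of each left vertex:
  1: 5, 6, 7
  2: 5, 6, 7
  3: 5
  4: 7

Step 2: Greedily match left vertices, then look for augmenting paths:
  Match 1 -- 5
  Match 2 -- 6
  Match 4 -- 7
  No augmenting path remains.

Step 3: Verify this is maximum:
  Matching size 3 = min(|L|, |R|) = min(4, 3), which is an upper bound, so this matching is maximum.

Maximum matching: {(1,5), (2,6), (4,7)}
Size: 3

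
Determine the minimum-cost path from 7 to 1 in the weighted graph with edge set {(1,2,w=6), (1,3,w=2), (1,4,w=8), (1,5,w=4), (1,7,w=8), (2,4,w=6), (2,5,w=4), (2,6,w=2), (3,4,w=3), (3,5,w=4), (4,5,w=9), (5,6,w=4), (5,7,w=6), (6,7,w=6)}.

Step 1: Build adjacency list with weights:
  1: 2(w=6), 3(w=2), 4(w=8), 5(w=4), 7(w=8)
  2: 1(w=6), 4(w=6), 5(w=4), 6(w=2)
  3: 1(w=2), 4(w=3), 5(w=4)
  4: 1(w=8), 2(w=6), 3(w=3), 5(w=9)
  5: 1(w=4), 2(w=4), 3(w=4), 4(w=9), 6(w=4), 7(w=6)
  6: 2(w=2), 5(w=4), 7(w=6)
  7: 1(w=8), 5(w=6), 6(w=6)

Step 2: Apply Dijkstra's algorithm from vertex 7:
  Visit vertex 7 (distance=0)
    Update dist[1] = 8
    Update dist[5] = 6
    Update dist[6] = 6
  Visit vertex 5 (distance=6)
    Update dist[2] = 10
    Update dist[3] = 10
    Update dist[4] = 15
  Visit vertex 6 (distance=6)
    Update dist[2] = 8
  Visit vertex 1 (distance=8)

Step 3: Shortest path: 7 -> 1
Total weight: 8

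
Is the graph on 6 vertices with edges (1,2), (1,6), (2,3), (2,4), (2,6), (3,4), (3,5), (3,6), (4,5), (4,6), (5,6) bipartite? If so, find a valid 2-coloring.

Step 1: Attempt 2-coloring using BFS:
  Start at vertex 1, assign color 0
  Color vertex 2 with color 1 (neighbor of 1)
  Color vertex 6 with color 1 (neighbor of 1)
  Color vertex 3 with color 0 (neighbor of 2)
  Color vertex 4 with color 0 (neighbor of 2)

Step 2: Conflict found! Vertices 2 and 6 are adjacent but have the same color.
This means the graph contains an odd cycle.

The graph is NOT bipartite.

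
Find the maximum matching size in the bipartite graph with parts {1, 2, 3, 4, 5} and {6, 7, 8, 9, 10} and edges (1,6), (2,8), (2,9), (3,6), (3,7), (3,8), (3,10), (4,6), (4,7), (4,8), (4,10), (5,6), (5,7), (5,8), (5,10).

Step 1: List the neighbors of each left vertex:
  1: 6
  2: 8, 9
  3: 6, 7, 8, 10
  4: 6, 7, 8, 10
  5: 6, 7, 8, 10

Step 2: Greedily match left vertices, then look for augmenting paths:
  Match 1 -- 6
  Match 2 -- 9
  Match 3 -- 7
  Match 4 -- 10
  Match 5 -- 8
  No augmenting path remains.

Step 3: Verify this is maximum:
  Matching size 5 = min(|L|, |R|) = min(5, 5), which is an upper bound, so this matching is maximum.

Maximum matching: {(1,6), (2,9), (3,7), (4,10), (5,8)}
Size: 5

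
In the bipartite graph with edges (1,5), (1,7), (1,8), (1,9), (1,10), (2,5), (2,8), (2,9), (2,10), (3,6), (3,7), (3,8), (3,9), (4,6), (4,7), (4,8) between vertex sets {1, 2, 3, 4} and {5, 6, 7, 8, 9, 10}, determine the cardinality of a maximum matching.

Step 1: List the neighbors of each left vertex:
  1: 5, 7, 8, 9, 10
  2: 5, 8, 9, 10
  3: 6, 7, 8, 9
  4: 6, 7, 8

Step 2: Greedily match left vertices, then look for augmenting paths:
  Match 1 -- 5
  Match 2 -- 8
  Match 3 -- 6
  Match 4 -- 7
  No augmenting path remains.

Step 3: Verify this is maximum:
  Matching size 4 = min(|L|, |R|) = min(4, 6), which is an upper bound, so this matching is maximum.

Maximum matching: {(1,5), (2,8), (3,6), (4,7)}
Size: 4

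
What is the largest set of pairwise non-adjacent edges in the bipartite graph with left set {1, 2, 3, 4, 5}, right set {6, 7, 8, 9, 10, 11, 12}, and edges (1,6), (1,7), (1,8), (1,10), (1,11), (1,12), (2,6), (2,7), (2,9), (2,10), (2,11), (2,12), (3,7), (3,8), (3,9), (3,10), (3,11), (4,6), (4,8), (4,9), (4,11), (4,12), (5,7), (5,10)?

Step 1: List the neighbors of each left vertex:
  1: 6, 7, 8, 10, 11, 12
  2: 6, 7, 9, 10, 11, 12
  3: 7, 8, 9, 10, 11
  4: 6, 8, 9, 11, 12
  5: 7, 10

Step 2: Greedily match left vertices, then look for augmenting paths:
  Match 1 -- 6
  Match 2 -- 7
  Match 3 -- 8
  Match 4 -- 9
  Match 5 -- 10
  No augmenting path remains.

Step 3: Verify this is maximum:
  Matching size 5 = min(|L|, |R|) = min(5, 7), which is an upper bound, so this matching is maximum.

Maximum matching: {(1,6), (2,7), (3,8), (4,9), (5,10)}
Size: 5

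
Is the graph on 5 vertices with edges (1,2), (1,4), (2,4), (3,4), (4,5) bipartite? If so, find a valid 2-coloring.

Step 1: Attempt 2-coloring using BFS:
  Start at vertex 1, assign color 0
  Color vertex 2 with color 1 (neighbor of 1)
  Color vertex 4 with color 1 (neighbor of 1)

Step 2: Conflict found! Vertices 2 and 4 are adjacent but have the same color.
This means the graph contains an odd cycle.

The graph is NOT bipartite.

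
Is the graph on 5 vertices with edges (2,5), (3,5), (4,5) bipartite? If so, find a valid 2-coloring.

Step 1: Attempt 2-coloring using BFS:
  Start at vertex 1, assign color 0
  Start new component at vertex 2, assign color 0
  Color vertex 5 with color 1 (neighbor of 2)
  Color vertex 3 with color 0 (neighbor of 5)
  Color vertex 4 with color 0 (neighbor of 5)

Step 2: 2-coloring succeeded. No conflicts found.
  Set A (color 0): {1, 2, 3, 4}
  Set B (color 1): {5}

The graph is bipartite with partition {1, 2, 3, 4}, {5}.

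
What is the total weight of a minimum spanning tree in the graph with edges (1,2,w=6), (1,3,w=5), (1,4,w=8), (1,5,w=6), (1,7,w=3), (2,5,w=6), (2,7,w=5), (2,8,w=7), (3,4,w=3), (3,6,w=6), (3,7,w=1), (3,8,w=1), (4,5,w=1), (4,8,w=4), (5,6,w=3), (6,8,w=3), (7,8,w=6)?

Apply Kruskal's algorithm (sort edges by weight, add if no cycle):

Sorted edges by weight:
  (3,7) w=1
  (3,8) w=1
  (4,5) w=1
  (1,7) w=3
  (3,4) w=3
  (5,6) w=3
  (6,8) w=3
  (4,8) w=4
  (1,3) w=5
  (2,7) w=5
  (1,2) w=6
  (1,5) w=6
  (2,5) w=6
  (3,6) w=6
  (7,8) w=6
  (2,8) w=7
  (1,4) w=8

Add edge (3,7) w=1 -- no cycle. Running total: 1
Add edge (3,8) w=1 -- no cycle. Running total: 2
Add edge (4,5) w=1 -- no cycle. Running total: 3
Add edge (1,7) w=3 -- no cycle. Running total: 6
Add edge (3,4) w=3 -- no cycle. Running total: 9
Add edge (5,6) w=3 -- no cycle. Running total: 12
Skip edge (6,8) w=3 -- would create cycle
Skip edge (4,8) w=4 -- would create cycle
Skip edge (1,3) w=5 -- would create cycle
Add edge (2,7) w=5 -- no cycle. Running total: 17

MST edges: (3,7,w=1), (3,8,w=1), (4,5,w=1), (1,7,w=3), (3,4,w=3), (5,6,w=3), (2,7,w=5)
Total MST weight: 1 + 1 + 1 + 3 + 3 + 3 + 5 = 17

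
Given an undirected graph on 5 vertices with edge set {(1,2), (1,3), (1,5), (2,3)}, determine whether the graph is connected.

Step 1: Build adjacency list from edges:
  1: 2, 3, 5
  2: 1, 3
  3: 1, 2
  4: (none)
  5: 1

Step 2: Run BFS/DFS from vertex 1:
  Visited: {1, 2, 3, 5}
  Reached 4 of 5 vertices

Step 3: Only 4 of 5 vertices reached. Graph is disconnected.
Connected components: {1, 2, 3, 5}, {4}
Answer: No, the graph is not connected (2 components).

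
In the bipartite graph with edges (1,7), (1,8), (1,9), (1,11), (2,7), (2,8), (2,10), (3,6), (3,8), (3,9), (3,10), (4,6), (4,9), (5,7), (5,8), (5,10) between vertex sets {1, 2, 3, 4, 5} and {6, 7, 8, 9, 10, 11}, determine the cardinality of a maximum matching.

Step 1: List the neighbors of each left vertex:
  1: 7, 8, 9, 11
  2: 7, 8, 10
  3: 6, 8, 9, 10
  4: 6, 9
  5: 7, 8, 10

Step 2: Greedily match left vertices, then look for augmenting paths:
  Match 1 -- 7
  Match 2 -- 8
  Match 3 -- 6
  Match 4 -- 9
  Match 5 -- 10
  No augmenting path remains.

Step 3: Verify this is maximum:
  Matching size 5 = min(|L|, |R|) = min(5, 6), which is an upper bound, so this matching is maximum.

Maximum matching: {(1,7), (2,8), (3,6), (4,9), (5,10)}
Size: 5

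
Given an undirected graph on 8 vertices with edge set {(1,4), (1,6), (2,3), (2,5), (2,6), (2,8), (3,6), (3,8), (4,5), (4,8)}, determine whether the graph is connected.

Step 1: Build adjacency list from edges:
  1: 4, 6
  2: 3, 5, 6, 8
  3: 2, 6, 8
  4: 1, 5, 8
  5: 2, 4
  6: 1, 2, 3
  7: (none)
  8: 2, 3, 4

Step 2: Run BFS/DFS from vertex 1:
  Visited: {1, 4, 6, 5, 8, 2, 3}
  Reached 7 of 8 vertices

Step 3: Only 7 of 8 vertices reached. Graph is disconnected.
Connected components: {1, 2, 3, 4, 5, 6, 8}, {7}
Answer: No, the graph is not connected (2 components).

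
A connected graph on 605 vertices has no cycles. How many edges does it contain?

A tree on n vertices always has exactly n - 1 edges.
For n = 605: edges = 605 - 1 = 604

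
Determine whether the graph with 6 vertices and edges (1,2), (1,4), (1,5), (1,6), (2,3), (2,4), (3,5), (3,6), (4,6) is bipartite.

Step 1: Attempt 2-coloring using BFS:
  Start at vertex 1, assign color 0
  Color vertex 2 with color 1 (neighbor of 1)
  Color vertex 4 with color 1 (neighbor of 1)
  Color vertex 5 with color 1 (neighbor of 1)
  Color vertex 6 with color 1 (neighbor of 1)
  Color vertex 3 with color 0 (neighbor of 2)

Step 2: Conflict found! Vertices 2 and 4 are adjacent but have the same color.
This means the graph contains an odd cycle.

The graph is NOT bipartite.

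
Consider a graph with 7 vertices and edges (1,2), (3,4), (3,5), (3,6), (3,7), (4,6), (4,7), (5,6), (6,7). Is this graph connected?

Step 1: Build adjacency list from edges:
  1: 2
  2: 1
  3: 4, 5, 6, 7
  4: 3, 6, 7
  5: 3, 6
  6: 3, 4, 5, 7
  7: 3, 4, 6

Step 2: Run BFS/DFS from vertex 1:
  Visited: {1, 2}
  Reached 2 of 7 vertices

Step 3: Only 2 of 7 vertices reached. Graph is disconnected.
Connected components: {1, 2}, {3, 4, 5, 6, 7}
Answer: No, the graph is not connected (2 components).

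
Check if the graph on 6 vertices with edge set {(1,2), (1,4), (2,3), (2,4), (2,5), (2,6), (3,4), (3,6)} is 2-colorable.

Step 1: Attempt 2-coloring using BFS:
  Start at vertex 1, assign color 0
  Color vertex 2 with color 1 (neighbor of 1)
  Color vertex 4 with color 1 (neighbor of 1)
  Color vertex 3 with color 0 (neighbor of 2)

Step 2: Conflict found! Vertices 2 and 4 are adjacent but have the same color.
This means the graph contains an odd cycle.

The graph is NOT bipartite.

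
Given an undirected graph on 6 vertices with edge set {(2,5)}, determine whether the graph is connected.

Step 1: Build adjacency list from edges:
  1: (none)
  2: 5
  3: (none)
  4: (none)
  5: 2
  6: (none)

Step 2: Run BFS/DFS from vertex 1:
  Visited: {1}
  Reached 1 of 6 vertices

Step 3: Only 1 of 6 vertices reached. Graph is disconnected.
Connected components: {1}, {2, 5}, {3}, {4}, {6}
Answer: No, the graph is not connected (5 components).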